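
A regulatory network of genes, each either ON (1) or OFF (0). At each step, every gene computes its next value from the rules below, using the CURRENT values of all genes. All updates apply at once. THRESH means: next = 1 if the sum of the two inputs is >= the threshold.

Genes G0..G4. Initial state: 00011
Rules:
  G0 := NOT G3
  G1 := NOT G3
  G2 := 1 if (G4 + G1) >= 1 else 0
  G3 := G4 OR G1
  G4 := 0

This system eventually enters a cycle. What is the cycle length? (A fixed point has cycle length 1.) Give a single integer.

Answer: 4

Derivation:
Step 0: 00011
Step 1: G0=NOT G3=NOT 1=0 G1=NOT G3=NOT 1=0 G2=(1+0>=1)=1 G3=G4|G1=1|0=1 G4=0(const) -> 00110
Step 2: G0=NOT G3=NOT 1=0 G1=NOT G3=NOT 1=0 G2=(0+0>=1)=0 G3=G4|G1=0|0=0 G4=0(const) -> 00000
Step 3: G0=NOT G3=NOT 0=1 G1=NOT G3=NOT 0=1 G2=(0+0>=1)=0 G3=G4|G1=0|0=0 G4=0(const) -> 11000
Step 4: G0=NOT G3=NOT 0=1 G1=NOT G3=NOT 0=1 G2=(0+1>=1)=1 G3=G4|G1=0|1=1 G4=0(const) -> 11110
Step 5: G0=NOT G3=NOT 1=0 G1=NOT G3=NOT 1=0 G2=(0+1>=1)=1 G3=G4|G1=0|1=1 G4=0(const) -> 00110
State from step 5 equals state from step 1 -> cycle length 4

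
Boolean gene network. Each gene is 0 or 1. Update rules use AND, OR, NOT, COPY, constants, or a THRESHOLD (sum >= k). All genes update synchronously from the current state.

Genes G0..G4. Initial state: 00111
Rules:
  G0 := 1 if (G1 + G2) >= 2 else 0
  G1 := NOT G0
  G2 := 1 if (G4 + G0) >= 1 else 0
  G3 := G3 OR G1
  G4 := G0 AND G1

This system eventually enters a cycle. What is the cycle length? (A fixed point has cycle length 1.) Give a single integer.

Step 0: 00111
Step 1: G0=(0+1>=2)=0 G1=NOT G0=NOT 0=1 G2=(1+0>=1)=1 G3=G3|G1=1|0=1 G4=G0&G1=0&0=0 -> 01110
Step 2: G0=(1+1>=2)=1 G1=NOT G0=NOT 0=1 G2=(0+0>=1)=0 G3=G3|G1=1|1=1 G4=G0&G1=0&1=0 -> 11010
Step 3: G0=(1+0>=2)=0 G1=NOT G0=NOT 1=0 G2=(0+1>=1)=1 G3=G3|G1=1|1=1 G4=G0&G1=1&1=1 -> 00111
State from step 3 equals state from step 0 -> cycle length 3

Answer: 3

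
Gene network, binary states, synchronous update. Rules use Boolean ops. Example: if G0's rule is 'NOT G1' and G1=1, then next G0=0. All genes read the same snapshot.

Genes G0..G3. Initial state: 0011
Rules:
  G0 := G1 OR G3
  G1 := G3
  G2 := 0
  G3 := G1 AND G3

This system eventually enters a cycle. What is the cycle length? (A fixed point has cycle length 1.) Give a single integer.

Answer: 1

Derivation:
Step 0: 0011
Step 1: G0=G1|G3=0|1=1 G1=G3=1 G2=0(const) G3=G1&G3=0&1=0 -> 1100
Step 2: G0=G1|G3=1|0=1 G1=G3=0 G2=0(const) G3=G1&G3=1&0=0 -> 1000
Step 3: G0=G1|G3=0|0=0 G1=G3=0 G2=0(const) G3=G1&G3=0&0=0 -> 0000
Step 4: G0=G1|G3=0|0=0 G1=G3=0 G2=0(const) G3=G1&G3=0&0=0 -> 0000
State from step 4 equals state from step 3 -> cycle length 1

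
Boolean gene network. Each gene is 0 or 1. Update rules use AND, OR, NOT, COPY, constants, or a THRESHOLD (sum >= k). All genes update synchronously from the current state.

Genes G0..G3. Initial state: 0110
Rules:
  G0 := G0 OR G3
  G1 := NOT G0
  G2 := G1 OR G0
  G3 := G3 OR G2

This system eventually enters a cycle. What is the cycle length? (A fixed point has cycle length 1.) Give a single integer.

Step 0: 0110
Step 1: G0=G0|G3=0|0=0 G1=NOT G0=NOT 0=1 G2=G1|G0=1|0=1 G3=G3|G2=0|1=1 -> 0111
Step 2: G0=G0|G3=0|1=1 G1=NOT G0=NOT 0=1 G2=G1|G0=1|0=1 G3=G3|G2=1|1=1 -> 1111
Step 3: G0=G0|G3=1|1=1 G1=NOT G0=NOT 1=0 G2=G1|G0=1|1=1 G3=G3|G2=1|1=1 -> 1011
Step 4: G0=G0|G3=1|1=1 G1=NOT G0=NOT 1=0 G2=G1|G0=0|1=1 G3=G3|G2=1|1=1 -> 1011
State from step 4 equals state from step 3 -> cycle length 1

Answer: 1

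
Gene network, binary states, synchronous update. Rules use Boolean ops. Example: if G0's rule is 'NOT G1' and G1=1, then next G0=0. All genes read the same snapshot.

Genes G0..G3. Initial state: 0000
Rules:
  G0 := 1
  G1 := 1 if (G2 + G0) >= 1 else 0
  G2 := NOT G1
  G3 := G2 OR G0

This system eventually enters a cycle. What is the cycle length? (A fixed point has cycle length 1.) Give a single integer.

Answer: 1

Derivation:
Step 0: 0000
Step 1: G0=1(const) G1=(0+0>=1)=0 G2=NOT G1=NOT 0=1 G3=G2|G0=0|0=0 -> 1010
Step 2: G0=1(const) G1=(1+1>=1)=1 G2=NOT G1=NOT 0=1 G3=G2|G0=1|1=1 -> 1111
Step 3: G0=1(const) G1=(1+1>=1)=1 G2=NOT G1=NOT 1=0 G3=G2|G0=1|1=1 -> 1101
Step 4: G0=1(const) G1=(0+1>=1)=1 G2=NOT G1=NOT 1=0 G3=G2|G0=0|1=1 -> 1101
State from step 4 equals state from step 3 -> cycle length 1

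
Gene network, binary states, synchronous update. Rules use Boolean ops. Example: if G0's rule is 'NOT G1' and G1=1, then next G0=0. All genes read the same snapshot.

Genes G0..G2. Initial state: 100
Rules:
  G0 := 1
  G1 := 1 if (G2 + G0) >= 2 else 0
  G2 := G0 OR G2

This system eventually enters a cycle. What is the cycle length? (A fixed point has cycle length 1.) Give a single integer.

Step 0: 100
Step 1: G0=1(const) G1=(0+1>=2)=0 G2=G0|G2=1|0=1 -> 101
Step 2: G0=1(const) G1=(1+1>=2)=1 G2=G0|G2=1|1=1 -> 111
Step 3: G0=1(const) G1=(1+1>=2)=1 G2=G0|G2=1|1=1 -> 111
State from step 3 equals state from step 2 -> cycle length 1

Answer: 1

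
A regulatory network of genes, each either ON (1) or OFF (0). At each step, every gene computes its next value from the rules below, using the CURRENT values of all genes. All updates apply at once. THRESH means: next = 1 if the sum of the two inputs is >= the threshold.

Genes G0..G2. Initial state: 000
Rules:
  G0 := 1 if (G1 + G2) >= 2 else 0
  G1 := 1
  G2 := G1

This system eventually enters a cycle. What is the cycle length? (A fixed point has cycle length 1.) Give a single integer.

Answer: 1

Derivation:
Step 0: 000
Step 1: G0=(0+0>=2)=0 G1=1(const) G2=G1=0 -> 010
Step 2: G0=(1+0>=2)=0 G1=1(const) G2=G1=1 -> 011
Step 3: G0=(1+1>=2)=1 G1=1(const) G2=G1=1 -> 111
Step 4: G0=(1+1>=2)=1 G1=1(const) G2=G1=1 -> 111
State from step 4 equals state from step 3 -> cycle length 1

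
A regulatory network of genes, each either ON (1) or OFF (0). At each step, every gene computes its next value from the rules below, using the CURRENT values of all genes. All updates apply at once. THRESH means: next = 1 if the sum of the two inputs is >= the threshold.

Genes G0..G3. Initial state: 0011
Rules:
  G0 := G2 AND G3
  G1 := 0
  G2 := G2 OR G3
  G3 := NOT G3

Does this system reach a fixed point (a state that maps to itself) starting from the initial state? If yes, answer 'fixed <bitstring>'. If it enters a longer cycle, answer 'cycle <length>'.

Step 0: 0011
Step 1: G0=G2&G3=1&1=1 G1=0(const) G2=G2|G3=1|1=1 G3=NOT G3=NOT 1=0 -> 1010
Step 2: G0=G2&G3=1&0=0 G1=0(const) G2=G2|G3=1|0=1 G3=NOT G3=NOT 0=1 -> 0011
Cycle of length 2 starting at step 0 -> no fixed point

Answer: cycle 2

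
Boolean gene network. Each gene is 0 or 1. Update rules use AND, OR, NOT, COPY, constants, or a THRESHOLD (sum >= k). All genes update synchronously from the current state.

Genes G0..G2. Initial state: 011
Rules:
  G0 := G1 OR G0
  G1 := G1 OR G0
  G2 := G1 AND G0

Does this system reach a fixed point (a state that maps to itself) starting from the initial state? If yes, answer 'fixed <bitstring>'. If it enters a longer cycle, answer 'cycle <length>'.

Answer: fixed 111

Derivation:
Step 0: 011
Step 1: G0=G1|G0=1|0=1 G1=G1|G0=1|0=1 G2=G1&G0=1&0=0 -> 110
Step 2: G0=G1|G0=1|1=1 G1=G1|G0=1|1=1 G2=G1&G0=1&1=1 -> 111
Step 3: G0=G1|G0=1|1=1 G1=G1|G0=1|1=1 G2=G1&G0=1&1=1 -> 111
Fixed point reached at step 2: 111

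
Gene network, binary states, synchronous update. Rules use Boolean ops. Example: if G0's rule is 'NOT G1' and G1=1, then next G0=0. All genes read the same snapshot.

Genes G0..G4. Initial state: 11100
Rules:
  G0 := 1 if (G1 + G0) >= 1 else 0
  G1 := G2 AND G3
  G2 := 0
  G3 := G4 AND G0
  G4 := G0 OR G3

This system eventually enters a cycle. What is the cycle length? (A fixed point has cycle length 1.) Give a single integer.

Step 0: 11100
Step 1: G0=(1+1>=1)=1 G1=G2&G3=1&0=0 G2=0(const) G3=G4&G0=0&1=0 G4=G0|G3=1|0=1 -> 10001
Step 2: G0=(0+1>=1)=1 G1=G2&G3=0&0=0 G2=0(const) G3=G4&G0=1&1=1 G4=G0|G3=1|0=1 -> 10011
Step 3: G0=(0+1>=1)=1 G1=G2&G3=0&1=0 G2=0(const) G3=G4&G0=1&1=1 G4=G0|G3=1|1=1 -> 10011
State from step 3 equals state from step 2 -> cycle length 1

Answer: 1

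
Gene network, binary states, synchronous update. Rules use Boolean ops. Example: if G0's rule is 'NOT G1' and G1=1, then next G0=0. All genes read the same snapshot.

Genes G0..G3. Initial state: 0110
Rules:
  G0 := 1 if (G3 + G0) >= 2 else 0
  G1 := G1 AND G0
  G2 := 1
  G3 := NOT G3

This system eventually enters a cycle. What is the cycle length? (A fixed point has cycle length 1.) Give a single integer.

Step 0: 0110
Step 1: G0=(0+0>=2)=0 G1=G1&G0=1&0=0 G2=1(const) G3=NOT G3=NOT 0=1 -> 0011
Step 2: G0=(1+0>=2)=0 G1=G1&G0=0&0=0 G2=1(const) G3=NOT G3=NOT 1=0 -> 0010
Step 3: G0=(0+0>=2)=0 G1=G1&G0=0&0=0 G2=1(const) G3=NOT G3=NOT 0=1 -> 0011
State from step 3 equals state from step 1 -> cycle length 2

Answer: 2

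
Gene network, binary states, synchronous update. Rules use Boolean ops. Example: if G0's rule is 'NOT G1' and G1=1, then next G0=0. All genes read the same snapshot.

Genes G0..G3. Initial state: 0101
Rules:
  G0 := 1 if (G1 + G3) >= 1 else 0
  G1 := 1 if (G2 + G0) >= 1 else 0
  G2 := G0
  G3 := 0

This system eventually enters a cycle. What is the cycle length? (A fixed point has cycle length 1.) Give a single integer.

Answer: 1

Derivation:
Step 0: 0101
Step 1: G0=(1+1>=1)=1 G1=(0+0>=1)=0 G2=G0=0 G3=0(const) -> 1000
Step 2: G0=(0+0>=1)=0 G1=(0+1>=1)=1 G2=G0=1 G3=0(const) -> 0110
Step 3: G0=(1+0>=1)=1 G1=(1+0>=1)=1 G2=G0=0 G3=0(const) -> 1100
Step 4: G0=(1+0>=1)=1 G1=(0+1>=1)=1 G2=G0=1 G3=0(const) -> 1110
Step 5: G0=(1+0>=1)=1 G1=(1+1>=1)=1 G2=G0=1 G3=0(const) -> 1110
State from step 5 equals state from step 4 -> cycle length 1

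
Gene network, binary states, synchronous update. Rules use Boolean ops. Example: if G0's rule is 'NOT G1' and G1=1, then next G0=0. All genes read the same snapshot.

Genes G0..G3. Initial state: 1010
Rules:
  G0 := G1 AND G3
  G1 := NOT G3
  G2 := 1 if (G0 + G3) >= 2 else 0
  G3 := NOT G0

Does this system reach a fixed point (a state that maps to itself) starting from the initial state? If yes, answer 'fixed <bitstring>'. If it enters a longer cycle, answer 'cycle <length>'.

Step 0: 1010
Step 1: G0=G1&G3=0&0=0 G1=NOT G3=NOT 0=1 G2=(1+0>=2)=0 G3=NOT G0=NOT 1=0 -> 0100
Step 2: G0=G1&G3=1&0=0 G1=NOT G3=NOT 0=1 G2=(0+0>=2)=0 G3=NOT G0=NOT 0=1 -> 0101
Step 3: G0=G1&G3=1&1=1 G1=NOT G3=NOT 1=0 G2=(0+1>=2)=0 G3=NOT G0=NOT 0=1 -> 1001
Step 4: G0=G1&G3=0&1=0 G1=NOT G3=NOT 1=0 G2=(1+1>=2)=1 G3=NOT G0=NOT 1=0 -> 0010
Step 5: G0=G1&G3=0&0=0 G1=NOT G3=NOT 0=1 G2=(0+0>=2)=0 G3=NOT G0=NOT 0=1 -> 0101
Cycle of length 3 starting at step 2 -> no fixed point

Answer: cycle 3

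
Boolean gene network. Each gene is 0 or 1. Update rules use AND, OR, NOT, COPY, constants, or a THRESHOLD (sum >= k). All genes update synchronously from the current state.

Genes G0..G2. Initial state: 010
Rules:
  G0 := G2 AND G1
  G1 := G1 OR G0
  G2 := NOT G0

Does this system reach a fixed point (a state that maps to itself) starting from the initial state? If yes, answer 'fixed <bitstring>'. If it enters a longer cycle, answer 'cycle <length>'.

Step 0: 010
Step 1: G0=G2&G1=0&1=0 G1=G1|G0=1|0=1 G2=NOT G0=NOT 0=1 -> 011
Step 2: G0=G2&G1=1&1=1 G1=G1|G0=1|0=1 G2=NOT G0=NOT 0=1 -> 111
Step 3: G0=G2&G1=1&1=1 G1=G1|G0=1|1=1 G2=NOT G0=NOT 1=0 -> 110
Step 4: G0=G2&G1=0&1=0 G1=G1|G0=1|1=1 G2=NOT G0=NOT 1=0 -> 010
Cycle of length 4 starting at step 0 -> no fixed point

Answer: cycle 4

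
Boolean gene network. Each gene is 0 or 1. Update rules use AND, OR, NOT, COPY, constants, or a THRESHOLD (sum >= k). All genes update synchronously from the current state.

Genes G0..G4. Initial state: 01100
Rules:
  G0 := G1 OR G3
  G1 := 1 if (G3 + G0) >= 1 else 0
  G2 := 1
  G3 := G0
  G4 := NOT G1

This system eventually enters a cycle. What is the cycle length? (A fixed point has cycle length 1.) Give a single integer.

Step 0: 01100
Step 1: G0=G1|G3=1|0=1 G1=(0+0>=1)=0 G2=1(const) G3=G0=0 G4=NOT G1=NOT 1=0 -> 10100
Step 2: G0=G1|G3=0|0=0 G1=(0+1>=1)=1 G2=1(const) G3=G0=1 G4=NOT G1=NOT 0=1 -> 01111
Step 3: G0=G1|G3=1|1=1 G1=(1+0>=1)=1 G2=1(const) G3=G0=0 G4=NOT G1=NOT 1=0 -> 11100
Step 4: G0=G1|G3=1|0=1 G1=(0+1>=1)=1 G2=1(const) G3=G0=1 G4=NOT G1=NOT 1=0 -> 11110
Step 5: G0=G1|G3=1|1=1 G1=(1+1>=1)=1 G2=1(const) G3=G0=1 G4=NOT G1=NOT 1=0 -> 11110
State from step 5 equals state from step 4 -> cycle length 1

Answer: 1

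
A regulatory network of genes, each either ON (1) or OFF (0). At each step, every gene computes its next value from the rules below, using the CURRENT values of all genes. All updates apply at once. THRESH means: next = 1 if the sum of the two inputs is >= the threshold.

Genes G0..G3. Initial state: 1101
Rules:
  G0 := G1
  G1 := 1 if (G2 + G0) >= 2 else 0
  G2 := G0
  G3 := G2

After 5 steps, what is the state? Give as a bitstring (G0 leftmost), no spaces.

Step 1: G0=G1=1 G1=(0+1>=2)=0 G2=G0=1 G3=G2=0 -> 1010
Step 2: G0=G1=0 G1=(1+1>=2)=1 G2=G0=1 G3=G2=1 -> 0111
Step 3: G0=G1=1 G1=(1+0>=2)=0 G2=G0=0 G3=G2=1 -> 1001
Step 4: G0=G1=0 G1=(0+1>=2)=0 G2=G0=1 G3=G2=0 -> 0010
Step 5: G0=G1=0 G1=(1+0>=2)=0 G2=G0=0 G3=G2=1 -> 0001

0001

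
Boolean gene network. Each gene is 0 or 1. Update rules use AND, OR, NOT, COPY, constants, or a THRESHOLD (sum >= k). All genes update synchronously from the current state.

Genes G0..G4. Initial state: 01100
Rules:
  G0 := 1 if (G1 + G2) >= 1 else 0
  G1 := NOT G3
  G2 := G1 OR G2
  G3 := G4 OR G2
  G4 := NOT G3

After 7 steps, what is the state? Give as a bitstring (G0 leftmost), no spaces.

Step 1: G0=(1+1>=1)=1 G1=NOT G3=NOT 0=1 G2=G1|G2=1|1=1 G3=G4|G2=0|1=1 G4=NOT G3=NOT 0=1 -> 11111
Step 2: G0=(1+1>=1)=1 G1=NOT G3=NOT 1=0 G2=G1|G2=1|1=1 G3=G4|G2=1|1=1 G4=NOT G3=NOT 1=0 -> 10110
Step 3: G0=(0+1>=1)=1 G1=NOT G3=NOT 1=0 G2=G1|G2=0|1=1 G3=G4|G2=0|1=1 G4=NOT G3=NOT 1=0 -> 10110
Step 4: G0=(0+1>=1)=1 G1=NOT G3=NOT 1=0 G2=G1|G2=0|1=1 G3=G4|G2=0|1=1 G4=NOT G3=NOT 1=0 -> 10110
Step 5: G0=(0+1>=1)=1 G1=NOT G3=NOT 1=0 G2=G1|G2=0|1=1 G3=G4|G2=0|1=1 G4=NOT G3=NOT 1=0 -> 10110
Step 6: G0=(0+1>=1)=1 G1=NOT G3=NOT 1=0 G2=G1|G2=0|1=1 G3=G4|G2=0|1=1 G4=NOT G3=NOT 1=0 -> 10110
Step 7: G0=(0+1>=1)=1 G1=NOT G3=NOT 1=0 G2=G1|G2=0|1=1 G3=G4|G2=0|1=1 G4=NOT G3=NOT 1=0 -> 10110

10110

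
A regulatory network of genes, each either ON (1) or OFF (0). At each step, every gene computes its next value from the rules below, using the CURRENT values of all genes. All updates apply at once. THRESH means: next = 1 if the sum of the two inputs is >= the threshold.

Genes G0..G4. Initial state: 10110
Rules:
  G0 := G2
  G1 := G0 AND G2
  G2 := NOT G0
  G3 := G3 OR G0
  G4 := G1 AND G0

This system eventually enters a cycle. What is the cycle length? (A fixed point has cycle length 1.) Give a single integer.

Answer: 4

Derivation:
Step 0: 10110
Step 1: G0=G2=1 G1=G0&G2=1&1=1 G2=NOT G0=NOT 1=0 G3=G3|G0=1|1=1 G4=G1&G0=0&1=0 -> 11010
Step 2: G0=G2=0 G1=G0&G2=1&0=0 G2=NOT G0=NOT 1=0 G3=G3|G0=1|1=1 G4=G1&G0=1&1=1 -> 00011
Step 3: G0=G2=0 G1=G0&G2=0&0=0 G2=NOT G0=NOT 0=1 G3=G3|G0=1|0=1 G4=G1&G0=0&0=0 -> 00110
Step 4: G0=G2=1 G1=G0&G2=0&1=0 G2=NOT G0=NOT 0=1 G3=G3|G0=1|0=1 G4=G1&G0=0&0=0 -> 10110
State from step 4 equals state from step 0 -> cycle length 4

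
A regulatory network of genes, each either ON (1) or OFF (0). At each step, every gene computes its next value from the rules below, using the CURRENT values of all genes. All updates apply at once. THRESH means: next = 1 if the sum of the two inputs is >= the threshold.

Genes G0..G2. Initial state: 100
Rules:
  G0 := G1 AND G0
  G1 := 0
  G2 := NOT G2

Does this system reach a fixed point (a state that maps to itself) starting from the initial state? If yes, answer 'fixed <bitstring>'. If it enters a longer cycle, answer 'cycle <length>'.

Step 0: 100
Step 1: G0=G1&G0=0&1=0 G1=0(const) G2=NOT G2=NOT 0=1 -> 001
Step 2: G0=G1&G0=0&0=0 G1=0(const) G2=NOT G2=NOT 1=0 -> 000
Step 3: G0=G1&G0=0&0=0 G1=0(const) G2=NOT G2=NOT 0=1 -> 001
Cycle of length 2 starting at step 1 -> no fixed point

Answer: cycle 2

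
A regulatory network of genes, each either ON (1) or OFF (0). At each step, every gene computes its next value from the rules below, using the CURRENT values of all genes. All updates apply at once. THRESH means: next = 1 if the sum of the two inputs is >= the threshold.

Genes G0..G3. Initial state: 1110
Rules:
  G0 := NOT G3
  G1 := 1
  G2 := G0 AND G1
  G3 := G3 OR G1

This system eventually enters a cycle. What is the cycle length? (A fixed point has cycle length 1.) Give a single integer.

Step 0: 1110
Step 1: G0=NOT G3=NOT 0=1 G1=1(const) G2=G0&G1=1&1=1 G3=G3|G1=0|1=1 -> 1111
Step 2: G0=NOT G3=NOT 1=0 G1=1(const) G2=G0&G1=1&1=1 G3=G3|G1=1|1=1 -> 0111
Step 3: G0=NOT G3=NOT 1=0 G1=1(const) G2=G0&G1=0&1=0 G3=G3|G1=1|1=1 -> 0101
Step 4: G0=NOT G3=NOT 1=0 G1=1(const) G2=G0&G1=0&1=0 G3=G3|G1=1|1=1 -> 0101
State from step 4 equals state from step 3 -> cycle length 1

Answer: 1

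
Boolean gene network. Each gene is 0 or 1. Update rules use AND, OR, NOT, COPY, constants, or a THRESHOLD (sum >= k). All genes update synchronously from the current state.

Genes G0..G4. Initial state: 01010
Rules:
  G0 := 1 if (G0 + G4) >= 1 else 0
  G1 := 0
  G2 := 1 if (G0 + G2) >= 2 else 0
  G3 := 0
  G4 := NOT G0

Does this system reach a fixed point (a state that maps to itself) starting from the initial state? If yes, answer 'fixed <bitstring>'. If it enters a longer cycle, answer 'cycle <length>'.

Answer: fixed 10000

Derivation:
Step 0: 01010
Step 1: G0=(0+0>=1)=0 G1=0(const) G2=(0+0>=2)=0 G3=0(const) G4=NOT G0=NOT 0=1 -> 00001
Step 2: G0=(0+1>=1)=1 G1=0(const) G2=(0+0>=2)=0 G3=0(const) G4=NOT G0=NOT 0=1 -> 10001
Step 3: G0=(1+1>=1)=1 G1=0(const) G2=(1+0>=2)=0 G3=0(const) G4=NOT G0=NOT 1=0 -> 10000
Step 4: G0=(1+0>=1)=1 G1=0(const) G2=(1+0>=2)=0 G3=0(const) G4=NOT G0=NOT 1=0 -> 10000
Fixed point reached at step 3: 10000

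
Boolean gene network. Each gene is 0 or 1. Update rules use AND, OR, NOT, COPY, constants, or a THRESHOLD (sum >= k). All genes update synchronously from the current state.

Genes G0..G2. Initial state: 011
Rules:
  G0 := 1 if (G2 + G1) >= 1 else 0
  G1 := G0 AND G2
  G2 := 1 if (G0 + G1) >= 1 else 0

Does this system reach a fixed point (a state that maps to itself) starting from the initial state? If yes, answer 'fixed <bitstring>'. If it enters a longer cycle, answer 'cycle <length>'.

Answer: fixed 111

Derivation:
Step 0: 011
Step 1: G0=(1+1>=1)=1 G1=G0&G2=0&1=0 G2=(0+1>=1)=1 -> 101
Step 2: G0=(1+0>=1)=1 G1=G0&G2=1&1=1 G2=(1+0>=1)=1 -> 111
Step 3: G0=(1+1>=1)=1 G1=G0&G2=1&1=1 G2=(1+1>=1)=1 -> 111
Fixed point reached at step 2: 111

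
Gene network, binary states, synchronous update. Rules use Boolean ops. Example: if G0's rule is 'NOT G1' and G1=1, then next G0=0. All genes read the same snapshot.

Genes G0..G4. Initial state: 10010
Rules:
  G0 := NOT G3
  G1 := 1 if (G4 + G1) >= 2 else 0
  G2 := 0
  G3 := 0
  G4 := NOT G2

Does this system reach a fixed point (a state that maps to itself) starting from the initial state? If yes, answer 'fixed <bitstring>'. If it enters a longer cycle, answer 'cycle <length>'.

Answer: fixed 10001

Derivation:
Step 0: 10010
Step 1: G0=NOT G3=NOT 1=0 G1=(0+0>=2)=0 G2=0(const) G3=0(const) G4=NOT G2=NOT 0=1 -> 00001
Step 2: G0=NOT G3=NOT 0=1 G1=(1+0>=2)=0 G2=0(const) G3=0(const) G4=NOT G2=NOT 0=1 -> 10001
Step 3: G0=NOT G3=NOT 0=1 G1=(1+0>=2)=0 G2=0(const) G3=0(const) G4=NOT G2=NOT 0=1 -> 10001
Fixed point reached at step 2: 10001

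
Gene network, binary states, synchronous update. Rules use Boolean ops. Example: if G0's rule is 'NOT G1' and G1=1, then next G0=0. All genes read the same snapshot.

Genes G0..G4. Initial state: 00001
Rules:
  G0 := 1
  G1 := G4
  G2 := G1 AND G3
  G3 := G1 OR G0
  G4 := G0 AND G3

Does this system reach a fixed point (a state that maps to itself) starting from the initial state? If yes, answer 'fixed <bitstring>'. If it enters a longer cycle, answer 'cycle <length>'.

Answer: fixed 11111

Derivation:
Step 0: 00001
Step 1: G0=1(const) G1=G4=1 G2=G1&G3=0&0=0 G3=G1|G0=0|0=0 G4=G0&G3=0&0=0 -> 11000
Step 2: G0=1(const) G1=G4=0 G2=G1&G3=1&0=0 G3=G1|G0=1|1=1 G4=G0&G3=1&0=0 -> 10010
Step 3: G0=1(const) G1=G4=0 G2=G1&G3=0&1=0 G3=G1|G0=0|1=1 G4=G0&G3=1&1=1 -> 10011
Step 4: G0=1(const) G1=G4=1 G2=G1&G3=0&1=0 G3=G1|G0=0|1=1 G4=G0&G3=1&1=1 -> 11011
Step 5: G0=1(const) G1=G4=1 G2=G1&G3=1&1=1 G3=G1|G0=1|1=1 G4=G0&G3=1&1=1 -> 11111
Step 6: G0=1(const) G1=G4=1 G2=G1&G3=1&1=1 G3=G1|G0=1|1=1 G4=G0&G3=1&1=1 -> 11111
Fixed point reached at step 5: 11111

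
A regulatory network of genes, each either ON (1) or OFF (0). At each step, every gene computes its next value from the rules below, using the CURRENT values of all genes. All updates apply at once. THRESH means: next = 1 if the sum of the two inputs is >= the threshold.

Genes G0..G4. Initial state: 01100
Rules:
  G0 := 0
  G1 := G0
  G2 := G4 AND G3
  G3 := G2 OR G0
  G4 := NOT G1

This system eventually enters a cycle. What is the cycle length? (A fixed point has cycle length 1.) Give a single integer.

Answer: 1

Derivation:
Step 0: 01100
Step 1: G0=0(const) G1=G0=0 G2=G4&G3=0&0=0 G3=G2|G0=1|0=1 G4=NOT G1=NOT 1=0 -> 00010
Step 2: G0=0(const) G1=G0=0 G2=G4&G3=0&1=0 G3=G2|G0=0|0=0 G4=NOT G1=NOT 0=1 -> 00001
Step 3: G0=0(const) G1=G0=0 G2=G4&G3=1&0=0 G3=G2|G0=0|0=0 G4=NOT G1=NOT 0=1 -> 00001
State from step 3 equals state from step 2 -> cycle length 1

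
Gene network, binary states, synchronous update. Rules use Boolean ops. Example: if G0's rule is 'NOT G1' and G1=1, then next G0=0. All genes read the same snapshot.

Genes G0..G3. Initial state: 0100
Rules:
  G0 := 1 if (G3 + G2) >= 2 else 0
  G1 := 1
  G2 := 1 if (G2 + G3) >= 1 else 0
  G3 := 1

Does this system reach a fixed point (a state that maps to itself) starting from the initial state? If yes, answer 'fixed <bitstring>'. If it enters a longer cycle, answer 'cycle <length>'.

Answer: fixed 1111

Derivation:
Step 0: 0100
Step 1: G0=(0+0>=2)=0 G1=1(const) G2=(0+0>=1)=0 G3=1(const) -> 0101
Step 2: G0=(1+0>=2)=0 G1=1(const) G2=(0+1>=1)=1 G3=1(const) -> 0111
Step 3: G0=(1+1>=2)=1 G1=1(const) G2=(1+1>=1)=1 G3=1(const) -> 1111
Step 4: G0=(1+1>=2)=1 G1=1(const) G2=(1+1>=1)=1 G3=1(const) -> 1111
Fixed point reached at step 3: 1111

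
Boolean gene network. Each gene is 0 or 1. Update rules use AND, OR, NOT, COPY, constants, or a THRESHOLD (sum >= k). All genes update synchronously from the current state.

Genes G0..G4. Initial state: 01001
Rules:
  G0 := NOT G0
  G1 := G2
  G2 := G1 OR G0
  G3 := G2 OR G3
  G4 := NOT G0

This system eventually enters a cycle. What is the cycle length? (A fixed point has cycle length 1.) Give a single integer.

Answer: 2

Derivation:
Step 0: 01001
Step 1: G0=NOT G0=NOT 0=1 G1=G2=0 G2=G1|G0=1|0=1 G3=G2|G3=0|0=0 G4=NOT G0=NOT 0=1 -> 10101
Step 2: G0=NOT G0=NOT 1=0 G1=G2=1 G2=G1|G0=0|1=1 G3=G2|G3=1|0=1 G4=NOT G0=NOT 1=0 -> 01110
Step 3: G0=NOT G0=NOT 0=1 G1=G2=1 G2=G1|G0=1|0=1 G3=G2|G3=1|1=1 G4=NOT G0=NOT 0=1 -> 11111
Step 4: G0=NOT G0=NOT 1=0 G1=G2=1 G2=G1|G0=1|1=1 G3=G2|G3=1|1=1 G4=NOT G0=NOT 1=0 -> 01110
State from step 4 equals state from step 2 -> cycle length 2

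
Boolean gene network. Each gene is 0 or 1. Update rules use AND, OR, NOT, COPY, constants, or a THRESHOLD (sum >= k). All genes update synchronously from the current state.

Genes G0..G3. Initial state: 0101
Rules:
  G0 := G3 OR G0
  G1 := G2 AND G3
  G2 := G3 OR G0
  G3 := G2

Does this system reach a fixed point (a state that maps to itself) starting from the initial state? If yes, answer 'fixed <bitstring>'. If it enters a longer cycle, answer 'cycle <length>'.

Answer: fixed 1111

Derivation:
Step 0: 0101
Step 1: G0=G3|G0=1|0=1 G1=G2&G3=0&1=0 G2=G3|G0=1|0=1 G3=G2=0 -> 1010
Step 2: G0=G3|G0=0|1=1 G1=G2&G3=1&0=0 G2=G3|G0=0|1=1 G3=G2=1 -> 1011
Step 3: G0=G3|G0=1|1=1 G1=G2&G3=1&1=1 G2=G3|G0=1|1=1 G3=G2=1 -> 1111
Step 4: G0=G3|G0=1|1=1 G1=G2&G3=1&1=1 G2=G3|G0=1|1=1 G3=G2=1 -> 1111
Fixed point reached at step 3: 1111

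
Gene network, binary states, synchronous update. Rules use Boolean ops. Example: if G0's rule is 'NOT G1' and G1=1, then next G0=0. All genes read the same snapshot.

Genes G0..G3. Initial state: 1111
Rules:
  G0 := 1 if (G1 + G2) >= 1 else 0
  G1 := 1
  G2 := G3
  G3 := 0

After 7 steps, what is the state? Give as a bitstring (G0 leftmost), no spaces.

Step 1: G0=(1+1>=1)=1 G1=1(const) G2=G3=1 G3=0(const) -> 1110
Step 2: G0=(1+1>=1)=1 G1=1(const) G2=G3=0 G3=0(const) -> 1100
Step 3: G0=(1+0>=1)=1 G1=1(const) G2=G3=0 G3=0(const) -> 1100
Step 4: G0=(1+0>=1)=1 G1=1(const) G2=G3=0 G3=0(const) -> 1100
Step 5: G0=(1+0>=1)=1 G1=1(const) G2=G3=0 G3=0(const) -> 1100
Step 6: G0=(1+0>=1)=1 G1=1(const) G2=G3=0 G3=0(const) -> 1100
Step 7: G0=(1+0>=1)=1 G1=1(const) G2=G3=0 G3=0(const) -> 1100

1100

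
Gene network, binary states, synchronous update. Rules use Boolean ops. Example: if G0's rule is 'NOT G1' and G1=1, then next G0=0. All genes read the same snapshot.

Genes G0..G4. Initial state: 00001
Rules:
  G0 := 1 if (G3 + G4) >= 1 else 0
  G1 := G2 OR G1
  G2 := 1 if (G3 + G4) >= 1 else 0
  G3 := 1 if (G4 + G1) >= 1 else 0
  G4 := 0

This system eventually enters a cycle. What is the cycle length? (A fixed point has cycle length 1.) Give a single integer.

Answer: 1

Derivation:
Step 0: 00001
Step 1: G0=(0+1>=1)=1 G1=G2|G1=0|0=0 G2=(0+1>=1)=1 G3=(1+0>=1)=1 G4=0(const) -> 10110
Step 2: G0=(1+0>=1)=1 G1=G2|G1=1|0=1 G2=(1+0>=1)=1 G3=(0+0>=1)=0 G4=0(const) -> 11100
Step 3: G0=(0+0>=1)=0 G1=G2|G1=1|1=1 G2=(0+0>=1)=0 G3=(0+1>=1)=1 G4=0(const) -> 01010
Step 4: G0=(1+0>=1)=1 G1=G2|G1=0|1=1 G2=(1+0>=1)=1 G3=(0+1>=1)=1 G4=0(const) -> 11110
Step 5: G0=(1+0>=1)=1 G1=G2|G1=1|1=1 G2=(1+0>=1)=1 G3=(0+1>=1)=1 G4=0(const) -> 11110
State from step 5 equals state from step 4 -> cycle length 1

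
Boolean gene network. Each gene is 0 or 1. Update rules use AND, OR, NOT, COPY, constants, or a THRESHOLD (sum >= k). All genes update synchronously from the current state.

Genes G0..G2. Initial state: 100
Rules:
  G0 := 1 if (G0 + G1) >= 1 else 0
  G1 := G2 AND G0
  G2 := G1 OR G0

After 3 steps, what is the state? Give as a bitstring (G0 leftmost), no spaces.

Step 1: G0=(1+0>=1)=1 G1=G2&G0=0&1=0 G2=G1|G0=0|1=1 -> 101
Step 2: G0=(1+0>=1)=1 G1=G2&G0=1&1=1 G2=G1|G0=0|1=1 -> 111
Step 3: G0=(1+1>=1)=1 G1=G2&G0=1&1=1 G2=G1|G0=1|1=1 -> 111

111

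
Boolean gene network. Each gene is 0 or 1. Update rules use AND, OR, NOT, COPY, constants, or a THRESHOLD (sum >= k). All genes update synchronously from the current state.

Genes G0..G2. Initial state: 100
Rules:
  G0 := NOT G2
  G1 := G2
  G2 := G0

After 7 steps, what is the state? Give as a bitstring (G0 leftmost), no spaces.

Step 1: G0=NOT G2=NOT 0=1 G1=G2=0 G2=G0=1 -> 101
Step 2: G0=NOT G2=NOT 1=0 G1=G2=1 G2=G0=1 -> 011
Step 3: G0=NOT G2=NOT 1=0 G1=G2=1 G2=G0=0 -> 010
Step 4: G0=NOT G2=NOT 0=1 G1=G2=0 G2=G0=0 -> 100
Step 5: G0=NOT G2=NOT 0=1 G1=G2=0 G2=G0=1 -> 101
Step 6: G0=NOT G2=NOT 1=0 G1=G2=1 G2=G0=1 -> 011
Step 7: G0=NOT G2=NOT 1=0 G1=G2=1 G2=G0=0 -> 010

010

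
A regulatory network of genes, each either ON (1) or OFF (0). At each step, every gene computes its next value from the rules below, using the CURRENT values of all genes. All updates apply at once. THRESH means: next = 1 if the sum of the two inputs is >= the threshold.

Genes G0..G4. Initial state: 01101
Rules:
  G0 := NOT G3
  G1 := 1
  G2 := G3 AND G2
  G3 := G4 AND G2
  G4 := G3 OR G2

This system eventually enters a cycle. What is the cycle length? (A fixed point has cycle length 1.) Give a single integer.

Step 0: 01101
Step 1: G0=NOT G3=NOT 0=1 G1=1(const) G2=G3&G2=0&1=0 G3=G4&G2=1&1=1 G4=G3|G2=0|1=1 -> 11011
Step 2: G0=NOT G3=NOT 1=0 G1=1(const) G2=G3&G2=1&0=0 G3=G4&G2=1&0=0 G4=G3|G2=1|0=1 -> 01001
Step 3: G0=NOT G3=NOT 0=1 G1=1(const) G2=G3&G2=0&0=0 G3=G4&G2=1&0=0 G4=G3|G2=0|0=0 -> 11000
Step 4: G0=NOT G3=NOT 0=1 G1=1(const) G2=G3&G2=0&0=0 G3=G4&G2=0&0=0 G4=G3|G2=0|0=0 -> 11000
State from step 4 equals state from step 3 -> cycle length 1

Answer: 1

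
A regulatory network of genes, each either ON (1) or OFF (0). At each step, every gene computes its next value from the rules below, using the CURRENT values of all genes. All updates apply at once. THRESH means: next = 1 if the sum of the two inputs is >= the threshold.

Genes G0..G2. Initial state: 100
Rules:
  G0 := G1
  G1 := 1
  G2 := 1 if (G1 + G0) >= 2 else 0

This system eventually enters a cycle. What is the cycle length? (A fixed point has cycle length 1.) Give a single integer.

Answer: 1

Derivation:
Step 0: 100
Step 1: G0=G1=0 G1=1(const) G2=(0+1>=2)=0 -> 010
Step 2: G0=G1=1 G1=1(const) G2=(1+0>=2)=0 -> 110
Step 3: G0=G1=1 G1=1(const) G2=(1+1>=2)=1 -> 111
Step 4: G0=G1=1 G1=1(const) G2=(1+1>=2)=1 -> 111
State from step 4 equals state from step 3 -> cycle length 1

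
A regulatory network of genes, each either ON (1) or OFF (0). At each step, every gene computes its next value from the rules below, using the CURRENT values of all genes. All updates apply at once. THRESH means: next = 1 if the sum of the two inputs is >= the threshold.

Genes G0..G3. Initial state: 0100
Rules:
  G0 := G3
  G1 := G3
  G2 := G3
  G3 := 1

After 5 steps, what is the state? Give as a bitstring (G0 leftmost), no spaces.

Step 1: G0=G3=0 G1=G3=0 G2=G3=0 G3=1(const) -> 0001
Step 2: G0=G3=1 G1=G3=1 G2=G3=1 G3=1(const) -> 1111
Step 3: G0=G3=1 G1=G3=1 G2=G3=1 G3=1(const) -> 1111
Step 4: G0=G3=1 G1=G3=1 G2=G3=1 G3=1(const) -> 1111
Step 5: G0=G3=1 G1=G3=1 G2=G3=1 G3=1(const) -> 1111

1111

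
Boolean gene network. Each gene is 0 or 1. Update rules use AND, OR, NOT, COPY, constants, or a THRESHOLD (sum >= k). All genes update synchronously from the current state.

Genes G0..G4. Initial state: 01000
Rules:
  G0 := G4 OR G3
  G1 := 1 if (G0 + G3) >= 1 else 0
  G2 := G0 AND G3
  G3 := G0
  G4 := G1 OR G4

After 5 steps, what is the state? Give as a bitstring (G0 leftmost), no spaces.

Step 1: G0=G4|G3=0|0=0 G1=(0+0>=1)=0 G2=G0&G3=0&0=0 G3=G0=0 G4=G1|G4=1|0=1 -> 00001
Step 2: G0=G4|G3=1|0=1 G1=(0+0>=1)=0 G2=G0&G3=0&0=0 G3=G0=0 G4=G1|G4=0|1=1 -> 10001
Step 3: G0=G4|G3=1|0=1 G1=(1+0>=1)=1 G2=G0&G3=1&0=0 G3=G0=1 G4=G1|G4=0|1=1 -> 11011
Step 4: G0=G4|G3=1|1=1 G1=(1+1>=1)=1 G2=G0&G3=1&1=1 G3=G0=1 G4=G1|G4=1|1=1 -> 11111
Step 5: G0=G4|G3=1|1=1 G1=(1+1>=1)=1 G2=G0&G3=1&1=1 G3=G0=1 G4=G1|G4=1|1=1 -> 11111

11111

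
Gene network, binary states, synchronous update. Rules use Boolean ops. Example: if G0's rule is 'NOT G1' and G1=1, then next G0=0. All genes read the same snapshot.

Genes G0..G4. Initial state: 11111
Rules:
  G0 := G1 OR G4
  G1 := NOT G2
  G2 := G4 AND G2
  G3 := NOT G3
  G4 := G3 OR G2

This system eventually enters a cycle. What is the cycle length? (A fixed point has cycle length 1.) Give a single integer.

Answer: 2

Derivation:
Step 0: 11111
Step 1: G0=G1|G4=1|1=1 G1=NOT G2=NOT 1=0 G2=G4&G2=1&1=1 G3=NOT G3=NOT 1=0 G4=G3|G2=1|1=1 -> 10101
Step 2: G0=G1|G4=0|1=1 G1=NOT G2=NOT 1=0 G2=G4&G2=1&1=1 G3=NOT G3=NOT 0=1 G4=G3|G2=0|1=1 -> 10111
Step 3: G0=G1|G4=0|1=1 G1=NOT G2=NOT 1=0 G2=G4&G2=1&1=1 G3=NOT G3=NOT 1=0 G4=G3|G2=1|1=1 -> 10101
State from step 3 equals state from step 1 -> cycle length 2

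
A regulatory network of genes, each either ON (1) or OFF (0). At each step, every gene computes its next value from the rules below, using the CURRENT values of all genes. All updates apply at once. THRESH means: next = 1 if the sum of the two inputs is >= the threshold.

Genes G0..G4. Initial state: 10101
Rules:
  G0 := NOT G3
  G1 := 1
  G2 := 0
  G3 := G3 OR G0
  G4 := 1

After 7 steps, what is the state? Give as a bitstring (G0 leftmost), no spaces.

Step 1: G0=NOT G3=NOT 0=1 G1=1(const) G2=0(const) G3=G3|G0=0|1=1 G4=1(const) -> 11011
Step 2: G0=NOT G3=NOT 1=0 G1=1(const) G2=0(const) G3=G3|G0=1|1=1 G4=1(const) -> 01011
Step 3: G0=NOT G3=NOT 1=0 G1=1(const) G2=0(const) G3=G3|G0=1|0=1 G4=1(const) -> 01011
Step 4: G0=NOT G3=NOT 1=0 G1=1(const) G2=0(const) G3=G3|G0=1|0=1 G4=1(const) -> 01011
Step 5: G0=NOT G3=NOT 1=0 G1=1(const) G2=0(const) G3=G3|G0=1|0=1 G4=1(const) -> 01011
Step 6: G0=NOT G3=NOT 1=0 G1=1(const) G2=0(const) G3=G3|G0=1|0=1 G4=1(const) -> 01011
Step 7: G0=NOT G3=NOT 1=0 G1=1(const) G2=0(const) G3=G3|G0=1|0=1 G4=1(const) -> 01011

01011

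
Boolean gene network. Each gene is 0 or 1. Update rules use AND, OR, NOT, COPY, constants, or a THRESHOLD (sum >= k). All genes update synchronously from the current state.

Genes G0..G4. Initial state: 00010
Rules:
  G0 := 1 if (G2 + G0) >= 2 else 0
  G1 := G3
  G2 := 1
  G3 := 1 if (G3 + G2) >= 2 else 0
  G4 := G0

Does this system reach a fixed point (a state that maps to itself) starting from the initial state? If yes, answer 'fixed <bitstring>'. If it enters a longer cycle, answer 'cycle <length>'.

Answer: fixed 00100

Derivation:
Step 0: 00010
Step 1: G0=(0+0>=2)=0 G1=G3=1 G2=1(const) G3=(1+0>=2)=0 G4=G0=0 -> 01100
Step 2: G0=(1+0>=2)=0 G1=G3=0 G2=1(const) G3=(0+1>=2)=0 G4=G0=0 -> 00100
Step 3: G0=(1+0>=2)=0 G1=G3=0 G2=1(const) G3=(0+1>=2)=0 G4=G0=0 -> 00100
Fixed point reached at step 2: 00100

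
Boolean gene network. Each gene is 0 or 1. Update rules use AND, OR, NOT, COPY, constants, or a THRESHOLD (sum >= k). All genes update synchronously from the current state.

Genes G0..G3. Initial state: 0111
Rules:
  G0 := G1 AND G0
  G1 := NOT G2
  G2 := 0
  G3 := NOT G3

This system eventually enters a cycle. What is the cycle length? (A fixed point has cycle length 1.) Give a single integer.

Answer: 2

Derivation:
Step 0: 0111
Step 1: G0=G1&G0=1&0=0 G1=NOT G2=NOT 1=0 G2=0(const) G3=NOT G3=NOT 1=0 -> 0000
Step 2: G0=G1&G0=0&0=0 G1=NOT G2=NOT 0=1 G2=0(const) G3=NOT G3=NOT 0=1 -> 0101
Step 3: G0=G1&G0=1&0=0 G1=NOT G2=NOT 0=1 G2=0(const) G3=NOT G3=NOT 1=0 -> 0100
Step 4: G0=G1&G0=1&0=0 G1=NOT G2=NOT 0=1 G2=0(const) G3=NOT G3=NOT 0=1 -> 0101
State from step 4 equals state from step 2 -> cycle length 2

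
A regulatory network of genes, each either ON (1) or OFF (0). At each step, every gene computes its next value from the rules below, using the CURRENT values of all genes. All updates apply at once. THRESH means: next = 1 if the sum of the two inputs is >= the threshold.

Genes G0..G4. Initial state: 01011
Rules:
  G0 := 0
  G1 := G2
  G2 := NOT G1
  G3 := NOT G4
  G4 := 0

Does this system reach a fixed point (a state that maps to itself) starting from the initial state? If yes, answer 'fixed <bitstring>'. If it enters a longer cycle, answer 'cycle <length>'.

Step 0: 01011
Step 1: G0=0(const) G1=G2=0 G2=NOT G1=NOT 1=0 G3=NOT G4=NOT 1=0 G4=0(const) -> 00000
Step 2: G0=0(const) G1=G2=0 G2=NOT G1=NOT 0=1 G3=NOT G4=NOT 0=1 G4=0(const) -> 00110
Step 3: G0=0(const) G1=G2=1 G2=NOT G1=NOT 0=1 G3=NOT G4=NOT 0=1 G4=0(const) -> 01110
Step 4: G0=0(const) G1=G2=1 G2=NOT G1=NOT 1=0 G3=NOT G4=NOT 0=1 G4=0(const) -> 01010
Step 5: G0=0(const) G1=G2=0 G2=NOT G1=NOT 1=0 G3=NOT G4=NOT 0=1 G4=0(const) -> 00010
Step 6: G0=0(const) G1=G2=0 G2=NOT G1=NOT 0=1 G3=NOT G4=NOT 0=1 G4=0(const) -> 00110
Cycle of length 4 starting at step 2 -> no fixed point

Answer: cycle 4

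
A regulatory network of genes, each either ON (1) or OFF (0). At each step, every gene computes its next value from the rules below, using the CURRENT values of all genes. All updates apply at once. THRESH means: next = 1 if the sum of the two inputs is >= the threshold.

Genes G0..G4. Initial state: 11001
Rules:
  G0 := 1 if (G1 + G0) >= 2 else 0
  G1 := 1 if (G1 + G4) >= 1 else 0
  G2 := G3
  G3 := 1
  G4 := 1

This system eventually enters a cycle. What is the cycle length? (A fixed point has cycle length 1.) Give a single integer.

Step 0: 11001
Step 1: G0=(1+1>=2)=1 G1=(1+1>=1)=1 G2=G3=0 G3=1(const) G4=1(const) -> 11011
Step 2: G0=(1+1>=2)=1 G1=(1+1>=1)=1 G2=G3=1 G3=1(const) G4=1(const) -> 11111
Step 3: G0=(1+1>=2)=1 G1=(1+1>=1)=1 G2=G3=1 G3=1(const) G4=1(const) -> 11111
State from step 3 equals state from step 2 -> cycle length 1

Answer: 1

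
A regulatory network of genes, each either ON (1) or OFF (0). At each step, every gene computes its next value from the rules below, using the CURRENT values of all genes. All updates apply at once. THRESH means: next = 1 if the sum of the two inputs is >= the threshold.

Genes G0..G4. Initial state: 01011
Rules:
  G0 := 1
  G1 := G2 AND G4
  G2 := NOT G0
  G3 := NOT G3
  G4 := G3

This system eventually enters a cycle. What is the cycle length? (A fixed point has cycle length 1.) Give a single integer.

Step 0: 01011
Step 1: G0=1(const) G1=G2&G4=0&1=0 G2=NOT G0=NOT 0=1 G3=NOT G3=NOT 1=0 G4=G3=1 -> 10101
Step 2: G0=1(const) G1=G2&G4=1&1=1 G2=NOT G0=NOT 1=0 G3=NOT G3=NOT 0=1 G4=G3=0 -> 11010
Step 3: G0=1(const) G1=G2&G4=0&0=0 G2=NOT G0=NOT 1=0 G3=NOT G3=NOT 1=0 G4=G3=1 -> 10001
Step 4: G0=1(const) G1=G2&G4=0&1=0 G2=NOT G0=NOT 1=0 G3=NOT G3=NOT 0=1 G4=G3=0 -> 10010
Step 5: G0=1(const) G1=G2&G4=0&0=0 G2=NOT G0=NOT 1=0 G3=NOT G3=NOT 1=0 G4=G3=1 -> 10001
State from step 5 equals state from step 3 -> cycle length 2

Answer: 2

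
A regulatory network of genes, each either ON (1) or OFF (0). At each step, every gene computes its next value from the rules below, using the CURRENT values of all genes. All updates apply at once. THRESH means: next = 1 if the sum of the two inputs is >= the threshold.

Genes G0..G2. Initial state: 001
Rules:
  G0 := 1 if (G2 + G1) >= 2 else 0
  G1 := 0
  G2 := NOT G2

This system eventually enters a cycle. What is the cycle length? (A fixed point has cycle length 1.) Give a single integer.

Answer: 2

Derivation:
Step 0: 001
Step 1: G0=(1+0>=2)=0 G1=0(const) G2=NOT G2=NOT 1=0 -> 000
Step 2: G0=(0+0>=2)=0 G1=0(const) G2=NOT G2=NOT 0=1 -> 001
State from step 2 equals state from step 0 -> cycle length 2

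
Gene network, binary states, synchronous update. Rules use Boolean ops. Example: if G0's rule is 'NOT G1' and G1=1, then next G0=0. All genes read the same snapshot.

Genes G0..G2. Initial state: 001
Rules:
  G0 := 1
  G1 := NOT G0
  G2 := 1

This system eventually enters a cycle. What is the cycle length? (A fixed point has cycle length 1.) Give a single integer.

Answer: 1

Derivation:
Step 0: 001
Step 1: G0=1(const) G1=NOT G0=NOT 0=1 G2=1(const) -> 111
Step 2: G0=1(const) G1=NOT G0=NOT 1=0 G2=1(const) -> 101
Step 3: G0=1(const) G1=NOT G0=NOT 1=0 G2=1(const) -> 101
State from step 3 equals state from step 2 -> cycle length 1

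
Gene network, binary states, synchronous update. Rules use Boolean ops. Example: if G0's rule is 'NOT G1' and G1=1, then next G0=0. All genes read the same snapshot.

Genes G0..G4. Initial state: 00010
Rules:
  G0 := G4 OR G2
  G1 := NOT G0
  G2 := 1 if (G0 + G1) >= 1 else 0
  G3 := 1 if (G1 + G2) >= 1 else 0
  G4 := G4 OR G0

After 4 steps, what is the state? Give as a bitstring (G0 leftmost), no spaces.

Step 1: G0=G4|G2=0|0=0 G1=NOT G0=NOT 0=1 G2=(0+0>=1)=0 G3=(0+0>=1)=0 G4=G4|G0=0|0=0 -> 01000
Step 2: G0=G4|G2=0|0=0 G1=NOT G0=NOT 0=1 G2=(0+1>=1)=1 G3=(1+0>=1)=1 G4=G4|G0=0|0=0 -> 01110
Step 3: G0=G4|G2=0|1=1 G1=NOT G0=NOT 0=1 G2=(0+1>=1)=1 G3=(1+1>=1)=1 G4=G4|G0=0|0=0 -> 11110
Step 4: G0=G4|G2=0|1=1 G1=NOT G0=NOT 1=0 G2=(1+1>=1)=1 G3=(1+1>=1)=1 G4=G4|G0=0|1=1 -> 10111

10111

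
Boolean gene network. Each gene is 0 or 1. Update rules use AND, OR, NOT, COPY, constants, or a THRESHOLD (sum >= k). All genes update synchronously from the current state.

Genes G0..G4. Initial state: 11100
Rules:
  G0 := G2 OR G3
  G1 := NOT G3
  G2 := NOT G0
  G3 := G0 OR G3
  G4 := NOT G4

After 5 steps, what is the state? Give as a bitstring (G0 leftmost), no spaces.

Step 1: G0=G2|G3=1|0=1 G1=NOT G3=NOT 0=1 G2=NOT G0=NOT 1=0 G3=G0|G3=1|0=1 G4=NOT G4=NOT 0=1 -> 11011
Step 2: G0=G2|G3=0|1=1 G1=NOT G3=NOT 1=0 G2=NOT G0=NOT 1=0 G3=G0|G3=1|1=1 G4=NOT G4=NOT 1=0 -> 10010
Step 3: G0=G2|G3=0|1=1 G1=NOT G3=NOT 1=0 G2=NOT G0=NOT 1=0 G3=G0|G3=1|1=1 G4=NOT G4=NOT 0=1 -> 10011
Step 4: G0=G2|G3=0|1=1 G1=NOT G3=NOT 1=0 G2=NOT G0=NOT 1=0 G3=G0|G3=1|1=1 G4=NOT G4=NOT 1=0 -> 10010
Step 5: G0=G2|G3=0|1=1 G1=NOT G3=NOT 1=0 G2=NOT G0=NOT 1=0 G3=G0|G3=1|1=1 G4=NOT G4=NOT 0=1 -> 10011

10011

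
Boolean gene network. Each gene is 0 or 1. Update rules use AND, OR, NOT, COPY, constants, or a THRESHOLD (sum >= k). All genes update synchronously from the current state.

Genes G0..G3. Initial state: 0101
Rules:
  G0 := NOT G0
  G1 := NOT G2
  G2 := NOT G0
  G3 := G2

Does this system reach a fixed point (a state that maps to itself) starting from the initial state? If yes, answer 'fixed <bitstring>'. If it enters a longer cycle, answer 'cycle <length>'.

Answer: cycle 2

Derivation:
Step 0: 0101
Step 1: G0=NOT G0=NOT 0=1 G1=NOT G2=NOT 0=1 G2=NOT G0=NOT 0=1 G3=G2=0 -> 1110
Step 2: G0=NOT G0=NOT 1=0 G1=NOT G2=NOT 1=0 G2=NOT G0=NOT 1=0 G3=G2=1 -> 0001
Step 3: G0=NOT G0=NOT 0=1 G1=NOT G2=NOT 0=1 G2=NOT G0=NOT 0=1 G3=G2=0 -> 1110
Cycle of length 2 starting at step 1 -> no fixed point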